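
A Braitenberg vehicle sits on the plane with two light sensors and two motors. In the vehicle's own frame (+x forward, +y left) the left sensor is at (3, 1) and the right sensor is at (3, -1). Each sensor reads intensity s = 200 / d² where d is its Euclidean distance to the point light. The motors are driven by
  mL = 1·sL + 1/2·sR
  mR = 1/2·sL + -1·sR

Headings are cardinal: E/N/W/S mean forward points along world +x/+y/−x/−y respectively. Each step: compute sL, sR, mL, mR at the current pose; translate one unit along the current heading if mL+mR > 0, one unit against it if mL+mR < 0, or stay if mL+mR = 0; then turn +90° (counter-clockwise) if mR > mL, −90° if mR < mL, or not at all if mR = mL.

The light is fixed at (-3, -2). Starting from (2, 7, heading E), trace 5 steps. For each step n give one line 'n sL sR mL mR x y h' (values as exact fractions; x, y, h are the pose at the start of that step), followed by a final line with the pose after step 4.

0 50/41 25/16 2625/1312 -625/656 2 7 E
1 40/17 200/61 4140/1037 -2180/1037 3 7 S
2 100/29 20/9 1190/261 -130/261 3 6 W
3 200/137 200/157 45100/21509 -11700/21509 2 6 N
4 50/41 25/16 2625/1312 -625/656 2 7 E
final 3 7 S

n=0: pose=(2,7,E); sL=50/41, sR=25/16; mL=2625/1312, mR=-625/656; mL+mR=1375/1312 → advance +1; mR−mL=-3875/1312 → turn -1·90°
n=1: pose=(3,7,S); sL=40/17, sR=200/61; mL=4140/1037, mR=-2180/1037; mL+mR=1960/1037 → advance +1; mR−mL=-6320/1037 → turn -1·90°
n=2: pose=(3,6,W); sL=100/29, sR=20/9; mL=1190/261, mR=-130/261; mL+mR=1060/261 → advance +1; mR−mL=-440/87 → turn -1·90°
n=3: pose=(2,6,N); sL=200/137, sR=200/157; mL=45100/21509, mR=-11700/21509; mL+mR=33400/21509 → advance +1; mR−mL=-56800/21509 → turn -1·90°
n=4: pose=(2,7,E); sL=50/41, sR=25/16; mL=2625/1312, mR=-625/656; mL+mR=1375/1312 → advance +1; mR−mL=-3875/1312 → turn -1·90°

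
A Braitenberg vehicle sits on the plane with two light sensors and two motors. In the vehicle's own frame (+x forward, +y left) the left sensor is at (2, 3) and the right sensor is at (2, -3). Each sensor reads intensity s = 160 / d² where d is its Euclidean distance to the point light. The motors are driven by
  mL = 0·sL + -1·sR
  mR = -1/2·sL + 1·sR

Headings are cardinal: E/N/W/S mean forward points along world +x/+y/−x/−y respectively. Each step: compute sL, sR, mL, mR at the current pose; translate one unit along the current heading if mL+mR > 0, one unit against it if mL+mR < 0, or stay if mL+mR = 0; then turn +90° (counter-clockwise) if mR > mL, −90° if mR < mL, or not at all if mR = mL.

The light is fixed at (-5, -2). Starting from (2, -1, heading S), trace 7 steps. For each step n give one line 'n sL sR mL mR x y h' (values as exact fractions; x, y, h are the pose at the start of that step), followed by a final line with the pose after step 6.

0 160/101 160/17 -160/17 14800/1717 2 -1 S
1 80/53 80/41 -80/41 2600/2173 2 0 E
2 32/5 160/97 -160/97 -752/485 1 0 N
3 8 5 -5 1 1 -1 W
4 160/101 160/17 -160/17 14800/1717 2 -1 S
5 80/53 80/41 -80/41 2600/2173 2 0 E
6 32/5 160/97 -160/97 -752/485 1 0 N
final 1 -1 W

n=0: pose=(2,-1,S); sL=160/101, sR=160/17; mL=-160/17, mR=14800/1717; mL+mR=-80/101 → advance -1; mR−mL=30960/1717 → turn +1·90°
n=1: pose=(2,0,E); sL=80/53, sR=80/41; mL=-80/41, mR=2600/2173; mL+mR=-40/53 → advance -1; mR−mL=6840/2173 → turn +1·90°
n=2: pose=(1,0,N); sL=32/5, sR=160/97; mL=-160/97, mR=-752/485; mL+mR=-16/5 → advance -1; mR−mL=48/485 → turn +1·90°
n=3: pose=(1,-1,W); sL=8, sR=5; mL=-5, mR=1; mL+mR=-4 → advance -1; mR−mL=6 → turn +1·90°
n=4: pose=(2,-1,S); sL=160/101, sR=160/17; mL=-160/17, mR=14800/1717; mL+mR=-80/101 → advance -1; mR−mL=30960/1717 → turn +1·90°
n=5: pose=(2,0,E); sL=80/53, sR=80/41; mL=-80/41, mR=2600/2173; mL+mR=-40/53 → advance -1; mR−mL=6840/2173 → turn +1·90°
n=6: pose=(1,0,N); sL=32/5, sR=160/97; mL=-160/97, mR=-752/485; mL+mR=-16/5 → advance -1; mR−mL=48/485 → turn +1·90°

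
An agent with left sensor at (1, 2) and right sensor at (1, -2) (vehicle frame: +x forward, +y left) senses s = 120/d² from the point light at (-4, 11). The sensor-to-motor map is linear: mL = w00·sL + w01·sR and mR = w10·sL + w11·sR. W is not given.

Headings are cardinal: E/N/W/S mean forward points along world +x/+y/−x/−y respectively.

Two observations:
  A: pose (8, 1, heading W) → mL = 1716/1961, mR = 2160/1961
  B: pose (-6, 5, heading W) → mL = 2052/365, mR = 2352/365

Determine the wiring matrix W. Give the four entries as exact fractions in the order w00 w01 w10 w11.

1/2 1 1 1

obs A: pose=(8,1,W) → sL=24/53, sR=24/37, mL=1716/1961, mR=2160/1961
obs B: pose=(-6,5,W) → sL=120/73, sR=24/5, mL=2052/365, mR=2352/365
sensor matrix S = [[24/53, 24/37], [120/73, 24/5]]; det S = 792576/715765
solve [mL_A; mL_B] = S·[w00; w01] and [mR_A; mR_B] = S·[w10; w11]:
  w00 = 1/2, w01 = 1, w10 = 1, w11 = 1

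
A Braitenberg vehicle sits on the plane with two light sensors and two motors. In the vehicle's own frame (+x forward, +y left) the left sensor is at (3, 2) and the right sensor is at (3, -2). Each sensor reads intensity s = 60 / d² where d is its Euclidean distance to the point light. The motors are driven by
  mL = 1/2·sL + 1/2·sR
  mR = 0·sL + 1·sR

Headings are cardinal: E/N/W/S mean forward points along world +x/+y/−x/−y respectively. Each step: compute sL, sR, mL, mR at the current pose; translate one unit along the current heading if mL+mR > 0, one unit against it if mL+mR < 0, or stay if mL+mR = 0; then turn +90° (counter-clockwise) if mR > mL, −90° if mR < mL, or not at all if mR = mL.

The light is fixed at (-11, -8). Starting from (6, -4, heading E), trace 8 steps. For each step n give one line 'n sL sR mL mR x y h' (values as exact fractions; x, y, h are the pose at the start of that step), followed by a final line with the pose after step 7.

n=0: pose=(6,-4,E); sL=15/109, sR=15/101; mL=1575/11009, mR=15/101; mL+mR=3210/11009 → advance +1; mR−mL=60/11009 → turn +1·90°
n=1: pose=(7,-4,N); sL=12/61, sR=60/449; mL=4524/27389, mR=60/449; mL+mR=8184/27389 → advance +1; mR−mL=-864/27389 → turn -1·90°
n=2: pose=(7,-3,E); sL=6/49, sR=2/15; mL=94/735, mR=2/15; mL+mR=64/245 → advance +1; mR−mL=4/735 → turn +1·90°
n=3: pose=(8,-3,N); sL=60/353, sR=12/101; mL=5148/35653, mR=12/101; mL+mR=9384/35653 → advance +1; mR−mL=-912/35653 → turn -1·90°
n=4: pose=(8,-2,E); sL=15/137, sR=3/25; mL=393/3425, mR=3/25; mL+mR=804/3425 → advance +1; mR−mL=18/3425 → turn +1·90°
n=5: pose=(9,-2,N); sL=4/27, sR=12/113; mL=388/3051, mR=12/113; mL+mR=712/3051 → advance +1; mR−mL=-64/3051 → turn -1·90°
n=6: pose=(9,-1,E); sL=6/61, sR=30/277; mL=1746/16897, mR=30/277; mL+mR=3576/16897 → advance +1; mR−mL=84/16897 → turn +1·90°
n=7: pose=(10,-1,N); sL=60/461, sR=60/629; mL=32700/289969, mR=60/629; mL+mR=60360/289969 → advance +1; mR−mL=-5040/289969 → turn -1·90°

0 15/109 15/101 1575/11009 15/101 6 -4 E
1 12/61 60/449 4524/27389 60/449 7 -4 N
2 6/49 2/15 94/735 2/15 7 -3 E
3 60/353 12/101 5148/35653 12/101 8 -3 N
4 15/137 3/25 393/3425 3/25 8 -2 E
5 4/27 12/113 388/3051 12/113 9 -2 N
6 6/61 30/277 1746/16897 30/277 9 -1 E
7 60/461 60/629 32700/289969 60/629 10 -1 N
final 10 0 E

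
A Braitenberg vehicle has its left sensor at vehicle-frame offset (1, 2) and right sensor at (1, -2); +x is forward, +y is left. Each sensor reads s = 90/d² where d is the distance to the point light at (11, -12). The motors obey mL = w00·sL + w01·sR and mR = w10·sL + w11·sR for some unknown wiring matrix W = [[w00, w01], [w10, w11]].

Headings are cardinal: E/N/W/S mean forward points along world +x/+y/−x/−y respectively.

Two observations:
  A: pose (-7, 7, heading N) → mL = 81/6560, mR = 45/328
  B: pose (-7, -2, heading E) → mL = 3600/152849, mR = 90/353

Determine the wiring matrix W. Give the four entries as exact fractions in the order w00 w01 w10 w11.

obs A: pose=(-7,7,N) → sL=9/80, sR=45/328, mL=81/6560, mR=45/328
obs B: pose=(-7,-2,E) → sL=90/433, sR=90/353, mL=3600/152849, mR=90/353
sensor matrix S = [[9/80, 45/328], [90/433, 90/353]]; det S = 8343/50134472
solve [mL_A; mL_B] = S·[w00; w01] and [mR_A; mR_B] = S·[w10; w11]:
  w00 = -1/2, w01 = 1/2, w10 = 0, w11 = 1

-1/2 1/2 0 1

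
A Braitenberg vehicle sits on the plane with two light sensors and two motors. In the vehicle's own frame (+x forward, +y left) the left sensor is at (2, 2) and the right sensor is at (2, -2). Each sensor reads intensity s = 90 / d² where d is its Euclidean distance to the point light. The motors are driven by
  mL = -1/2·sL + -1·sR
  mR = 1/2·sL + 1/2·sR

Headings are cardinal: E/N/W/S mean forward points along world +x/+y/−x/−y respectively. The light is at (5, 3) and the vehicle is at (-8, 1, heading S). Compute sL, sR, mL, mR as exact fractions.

left sensor world pos  = (-6, -1); dL² = 137
right sensor world pos = (-10, -1); dR² = 241
sL = 90/137 = 90/137
sR = 90/241 = 90/241
mL = -1/2·sL + -1·sR = -23175/33017
mR = 1/2·sL + 1/2·sR = 17010/33017

90/137 90/241 -23175/33017 17010/33017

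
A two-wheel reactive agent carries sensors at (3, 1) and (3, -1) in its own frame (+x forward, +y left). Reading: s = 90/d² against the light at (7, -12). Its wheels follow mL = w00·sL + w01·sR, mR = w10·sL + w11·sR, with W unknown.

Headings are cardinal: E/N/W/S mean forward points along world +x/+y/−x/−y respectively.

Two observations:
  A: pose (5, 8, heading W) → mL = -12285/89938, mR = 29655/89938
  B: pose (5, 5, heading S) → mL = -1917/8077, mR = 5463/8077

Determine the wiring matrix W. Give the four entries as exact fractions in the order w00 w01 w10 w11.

obs A: pose=(5,8,W) → sL=45/193, sR=45/233, mL=-12285/89938, mR=29655/89938
obs B: pose=(5,5,S) → sL=90/197, sR=18/41, mL=-1917/8077, mR=5463/8077
sensor matrix S = [[45/193, 45/233], [90/197, 18/41]]; det S = 5132160/363214613
solve [mL_A; mL_B] = S·[w00; w01] and [mR_A; mR_B] = S·[w10; w11]:
  w00 = -1, w01 = 1/2, w10 = 1, w11 = 1/2

-1 1/2 1 1/2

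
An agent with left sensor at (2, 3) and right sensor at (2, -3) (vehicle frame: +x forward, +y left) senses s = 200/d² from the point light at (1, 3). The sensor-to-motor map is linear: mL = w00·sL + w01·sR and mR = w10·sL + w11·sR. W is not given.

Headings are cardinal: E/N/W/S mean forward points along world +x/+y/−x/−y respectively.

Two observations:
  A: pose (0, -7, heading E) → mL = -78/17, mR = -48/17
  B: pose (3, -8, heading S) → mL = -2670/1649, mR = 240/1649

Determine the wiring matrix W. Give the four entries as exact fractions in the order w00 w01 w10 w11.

-1 -1/2 -1 1

obs A: pose=(0,-7,E) → sL=4, sR=20/17, mL=-78/17, mR=-48/17
obs B: pose=(3,-8,S) → sL=100/97, sR=20/17, mL=-2670/1649, mR=240/1649
sensor matrix S = [[4, 20/17], [100/97, 20/17]]; det S = 5760/1649
solve [mL_A; mL_B] = S·[w00; w01] and [mR_A; mR_B] = S·[w10; w11]:
  w00 = -1, w01 = -1/2, w10 = -1, w11 = 1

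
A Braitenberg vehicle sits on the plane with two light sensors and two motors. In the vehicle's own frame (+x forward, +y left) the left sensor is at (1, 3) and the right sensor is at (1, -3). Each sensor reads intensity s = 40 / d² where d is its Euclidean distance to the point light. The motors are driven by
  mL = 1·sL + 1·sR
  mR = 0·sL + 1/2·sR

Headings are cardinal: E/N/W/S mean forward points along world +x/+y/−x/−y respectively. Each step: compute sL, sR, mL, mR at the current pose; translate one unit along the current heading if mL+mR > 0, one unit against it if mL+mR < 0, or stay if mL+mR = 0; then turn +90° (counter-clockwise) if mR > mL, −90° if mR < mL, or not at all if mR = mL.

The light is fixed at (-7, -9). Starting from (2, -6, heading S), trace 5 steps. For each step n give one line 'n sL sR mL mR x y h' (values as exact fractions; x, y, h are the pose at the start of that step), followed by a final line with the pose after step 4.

0 10/37 1 47/37 1/2 2 -6 S
1 8/13 40/89 1232/1157 20/89 2 -7 W
2 20/17 4/13 328/221 2/13 1 -7 N
3 40/117 40/81 880/1053 20/81 1 -6 E
4 10/37 1 47/37 1/2 2 -6 S
final 2 -7 W

n=0: pose=(2,-6,S); sL=10/37, sR=1; mL=47/37, mR=1/2; mL+mR=131/74 → advance +1; mR−mL=-57/74 → turn -1·90°
n=1: pose=(2,-7,W); sL=8/13, sR=40/89; mL=1232/1157, mR=20/89; mL+mR=1492/1157 → advance +1; mR−mL=-972/1157 → turn -1·90°
n=2: pose=(1,-7,N); sL=20/17, sR=4/13; mL=328/221, mR=2/13; mL+mR=362/221 → advance +1; mR−mL=-294/221 → turn -1·90°
n=3: pose=(1,-6,E); sL=40/117, sR=40/81; mL=880/1053, mR=20/81; mL+mR=380/351 → advance +1; mR−mL=-620/1053 → turn -1·90°
n=4: pose=(2,-6,S); sL=10/37, sR=1; mL=47/37, mR=1/2; mL+mR=131/74 → advance +1; mR−mL=-57/74 → turn -1·90°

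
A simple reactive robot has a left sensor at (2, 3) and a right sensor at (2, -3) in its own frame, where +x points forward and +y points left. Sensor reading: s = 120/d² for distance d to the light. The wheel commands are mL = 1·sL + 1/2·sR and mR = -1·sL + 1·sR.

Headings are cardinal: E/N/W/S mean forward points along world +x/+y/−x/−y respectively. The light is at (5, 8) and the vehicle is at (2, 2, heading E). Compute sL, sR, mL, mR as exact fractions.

left sensor world pos  = (4, 5); dL² = 10
right sensor world pos = (4, -1); dR² = 82
sL = 120/10 = 12
sR = 120/82 = 60/41
mL = 1·sL + 1/2·sR = 522/41
mR = -1·sL + 1·sR = -432/41

12 60/41 522/41 -432/41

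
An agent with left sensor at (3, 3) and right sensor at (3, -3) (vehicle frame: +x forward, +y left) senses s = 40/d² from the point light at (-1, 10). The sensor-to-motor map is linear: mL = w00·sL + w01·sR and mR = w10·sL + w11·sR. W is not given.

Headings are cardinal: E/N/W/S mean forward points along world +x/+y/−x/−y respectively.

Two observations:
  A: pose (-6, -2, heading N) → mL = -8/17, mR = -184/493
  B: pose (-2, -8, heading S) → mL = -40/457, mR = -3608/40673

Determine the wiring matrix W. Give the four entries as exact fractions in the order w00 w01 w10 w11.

0 -1 -1/2 -1/2

obs A: pose=(-6,-2,N) → sL=8/29, sR=8/17, mL=-8/17, mR=-184/493
obs B: pose=(-2,-8,S) → sL=8/89, sR=40/457, mL=-40/457, mR=-3608/40673
sensor matrix S = [[8/29, 8/17], [8/89, 40/457]]; det S = -364032/20051789
solve [mL_A; mL_B] = S·[w00; w01] and [mR_A; mR_B] = S·[w10; w11]:
  w00 = 0, w01 = -1, w10 = -1/2, w11 = -1/2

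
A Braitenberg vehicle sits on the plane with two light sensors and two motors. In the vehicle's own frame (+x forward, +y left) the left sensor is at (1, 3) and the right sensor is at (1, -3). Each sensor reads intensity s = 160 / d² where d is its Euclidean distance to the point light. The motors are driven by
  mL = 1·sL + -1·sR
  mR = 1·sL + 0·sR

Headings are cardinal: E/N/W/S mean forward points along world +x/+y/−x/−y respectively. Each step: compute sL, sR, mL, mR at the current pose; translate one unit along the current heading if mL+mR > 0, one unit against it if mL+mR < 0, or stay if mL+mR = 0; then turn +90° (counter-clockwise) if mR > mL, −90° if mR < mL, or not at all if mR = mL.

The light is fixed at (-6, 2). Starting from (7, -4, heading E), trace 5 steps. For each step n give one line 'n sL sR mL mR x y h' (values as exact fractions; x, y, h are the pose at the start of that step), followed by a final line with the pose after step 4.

n=0: pose=(7,-4,E); sL=32/41, sR=160/277; mL=2304/11357, mR=32/41; mL+mR=11168/11357 → advance +1; mR−mL=160/277 → turn +1·90°
n=1: pose=(8,-4,N); sL=80/73, sR=80/157; mL=6720/11461, mR=80/73; mL+mR=19280/11461 → advance +1; mR−mL=80/157 → turn +1·90°
n=2: pose=(8,-3,W); sL=160/233, sR=160/173; mL=-9600/40309, mR=160/233; mL+mR=18080/40309 → advance +1; mR−mL=160/173 → turn +1·90°
n=3: pose=(7,-3,S); sL=40/73, sR=20/17; mL=-780/1241, mR=40/73; mL+mR=-100/1241 → advance -1; mR−mL=20/17 → turn +1·90°
n=4: pose=(7,-2,E); sL=160/197, sR=32/49; mL=1536/9653, mR=160/197; mL+mR=9376/9653 → advance +1; mR−mL=32/49 → turn +1·90°

0 32/41 160/277 2304/11357 32/41 7 -4 E
1 80/73 80/157 6720/11461 80/73 8 -4 N
2 160/233 160/173 -9600/40309 160/233 8 -3 W
3 40/73 20/17 -780/1241 40/73 7 -3 S
4 160/197 32/49 1536/9653 160/197 7 -2 E
final 8 -2 N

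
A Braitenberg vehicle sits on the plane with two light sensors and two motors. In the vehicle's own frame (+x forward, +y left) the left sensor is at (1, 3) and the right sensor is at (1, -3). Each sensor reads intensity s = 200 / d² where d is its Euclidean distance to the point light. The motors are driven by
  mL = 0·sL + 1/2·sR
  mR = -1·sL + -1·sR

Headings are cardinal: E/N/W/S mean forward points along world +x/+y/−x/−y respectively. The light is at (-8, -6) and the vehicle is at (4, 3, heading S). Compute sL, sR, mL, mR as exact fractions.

left sensor world pos  = (7, 2); dL² = 289
right sensor world pos = (1, 2); dR² = 145
sL = 200/289 = 200/289
sR = 200/145 = 40/29
mL = 0·sL + 1/2·sR = 20/29
mR = -1·sL + -1·sR = -17360/8381

200/289 40/29 20/29 -17360/8381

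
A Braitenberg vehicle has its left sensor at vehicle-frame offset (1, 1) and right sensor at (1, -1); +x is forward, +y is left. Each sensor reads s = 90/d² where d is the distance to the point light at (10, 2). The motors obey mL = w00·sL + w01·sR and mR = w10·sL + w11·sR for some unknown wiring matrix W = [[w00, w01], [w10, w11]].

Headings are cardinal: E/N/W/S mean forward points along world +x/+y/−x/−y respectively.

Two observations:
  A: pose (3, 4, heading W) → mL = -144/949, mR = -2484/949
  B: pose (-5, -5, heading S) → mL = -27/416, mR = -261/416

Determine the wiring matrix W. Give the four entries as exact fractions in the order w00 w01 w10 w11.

-1 1 -1 -1

obs A: pose=(3,4,W) → sL=18/13, sR=90/73, mL=-144/949, mR=-2484/949
obs B: pose=(-5,-5,S) → sL=9/26, sR=9/32, mL=-27/416, mR=-261/416
sensor matrix S = [[18/13, 90/73], [9/26, 9/32]]; det S = -567/15184
solve [mL_A; mL_B] = S·[w00; w01] and [mR_A; mR_B] = S·[w10; w11]:
  w00 = -1, w01 = 1, w10 = -1, w11 = -1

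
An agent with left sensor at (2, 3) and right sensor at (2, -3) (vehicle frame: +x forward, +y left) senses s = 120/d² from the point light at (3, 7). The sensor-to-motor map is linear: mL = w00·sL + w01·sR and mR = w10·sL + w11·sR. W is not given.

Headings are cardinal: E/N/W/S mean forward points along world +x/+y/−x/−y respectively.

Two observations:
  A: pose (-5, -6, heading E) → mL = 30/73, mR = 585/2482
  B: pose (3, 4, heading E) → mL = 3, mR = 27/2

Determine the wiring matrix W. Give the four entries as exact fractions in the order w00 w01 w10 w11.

0 1 1/2 -1/2

obs A: pose=(-5,-6,E) → sL=15/17, sR=30/73, mL=30/73, mR=585/2482
obs B: pose=(3,4,E) → sL=30, sR=3, mL=3, mR=27/2
sensor matrix S = [[15/17, 30/73], [30, 3]]; det S = -12015/1241
solve [mL_A; mL_B] = S·[w00; w01] and [mR_A; mR_B] = S·[w10; w11]:
  w00 = 0, w01 = 1, w10 = 1/2, w11 = -1/2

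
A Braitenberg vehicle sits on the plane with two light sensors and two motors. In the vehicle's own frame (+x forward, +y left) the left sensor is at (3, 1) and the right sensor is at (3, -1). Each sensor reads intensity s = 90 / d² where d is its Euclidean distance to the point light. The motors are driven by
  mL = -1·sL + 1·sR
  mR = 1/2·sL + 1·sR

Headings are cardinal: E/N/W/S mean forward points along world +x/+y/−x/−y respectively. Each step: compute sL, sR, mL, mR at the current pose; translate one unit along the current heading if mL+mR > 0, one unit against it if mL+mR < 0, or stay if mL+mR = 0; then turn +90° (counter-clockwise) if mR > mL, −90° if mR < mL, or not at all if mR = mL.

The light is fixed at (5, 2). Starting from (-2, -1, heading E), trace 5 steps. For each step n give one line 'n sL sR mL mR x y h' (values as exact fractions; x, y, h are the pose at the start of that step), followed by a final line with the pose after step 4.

n=0: pose=(-2,-1,E); sL=9/2, sR=45/16; mL=-27/16, mR=81/16; mL+mR=27/8 → advance +1; mR−mL=27/4 → turn +1·90°
n=1: pose=(-1,-1,N); sL=90/49, sR=18/5; mL=432/245, mR=1107/245; mL+mR=1539/245 → advance +1; mR−mL=135/49 → turn +1·90°
n=2: pose=(-1,0,W); sL=1, sR=45/41; mL=4/41, mR=131/82; mL+mR=139/82 → advance +1; mR−mL=3/2 → turn +1·90°
n=3: pose=(-2,0,S); sL=90/61, sR=90/89; mL=-2520/5429, mR=9495/5429; mL+mR=6975/5429 → advance +1; mR−mL=135/61 → turn +1·90°
n=4: pose=(-2,-1,E); sL=9/2, sR=45/16; mL=-27/16, mR=81/16; mL+mR=27/8 → advance +1; mR−mL=27/4 → turn +1·90°

0 9/2 45/16 -27/16 81/16 -2 -1 E
1 90/49 18/5 432/245 1107/245 -1 -1 N
2 1 45/41 4/41 131/82 -1 0 W
3 90/61 90/89 -2520/5429 9495/5429 -2 0 S
4 9/2 45/16 -27/16 81/16 -2 -1 E
final -1 -1 N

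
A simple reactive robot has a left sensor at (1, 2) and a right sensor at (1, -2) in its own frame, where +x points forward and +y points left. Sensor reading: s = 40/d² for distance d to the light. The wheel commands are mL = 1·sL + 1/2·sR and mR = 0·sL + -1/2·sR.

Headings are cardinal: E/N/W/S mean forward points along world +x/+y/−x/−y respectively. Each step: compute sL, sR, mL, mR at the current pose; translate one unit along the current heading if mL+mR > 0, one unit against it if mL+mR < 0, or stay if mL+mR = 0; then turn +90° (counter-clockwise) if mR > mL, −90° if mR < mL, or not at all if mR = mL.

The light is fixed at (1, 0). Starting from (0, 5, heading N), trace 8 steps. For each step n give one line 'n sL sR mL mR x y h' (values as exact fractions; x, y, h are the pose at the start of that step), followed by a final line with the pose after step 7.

n=0: pose=(0,5,N); sL=8/9, sR=40/37; mL=476/333, mR=-20/37; mL+mR=8/9 → advance +1; mR−mL=-656/333 → turn -1·90°
n=1: pose=(0,6,E); sL=5/8, sR=5/2; mL=15/8, mR=-5/4; mL+mR=5/8 → advance +1; mR−mL=-25/8 → turn -1·90°
n=2: pose=(1,6,S); sL=40/29, sR=40/29; mL=60/29, mR=-20/29; mL+mR=40/29 → advance +1; mR−mL=-80/29 → turn -1·90°
n=3: pose=(1,5,W); sL=4, sR=4/5; mL=22/5, mR=-2/5; mL+mR=4 → advance +1; mR−mL=-24/5 → turn -1·90°
n=4: pose=(0,5,N); sL=8/9, sR=40/37; mL=476/333, mR=-20/37; mL+mR=8/9 → advance +1; mR−mL=-656/333 → turn -1·90°
n=5: pose=(0,6,E); sL=5/8, sR=5/2; mL=15/8, mR=-5/4; mL+mR=5/8 → advance +1; mR−mL=-25/8 → turn -1·90°
n=6: pose=(1,6,S); sL=40/29, sR=40/29; mL=60/29, mR=-20/29; mL+mR=40/29 → advance +1; mR−mL=-80/29 → turn -1·90°
n=7: pose=(1,5,W); sL=4, sR=4/5; mL=22/5, mR=-2/5; mL+mR=4 → advance +1; mR−mL=-24/5 → turn -1·90°

0 8/9 40/37 476/333 -20/37 0 5 N
1 5/8 5/2 15/8 -5/4 0 6 E
2 40/29 40/29 60/29 -20/29 1 6 S
3 4 4/5 22/5 -2/5 1 5 W
4 8/9 40/37 476/333 -20/37 0 5 N
5 5/8 5/2 15/8 -5/4 0 6 E
6 40/29 40/29 60/29 -20/29 1 6 S
7 4 4/5 22/5 -2/5 1 5 W
final 0 5 N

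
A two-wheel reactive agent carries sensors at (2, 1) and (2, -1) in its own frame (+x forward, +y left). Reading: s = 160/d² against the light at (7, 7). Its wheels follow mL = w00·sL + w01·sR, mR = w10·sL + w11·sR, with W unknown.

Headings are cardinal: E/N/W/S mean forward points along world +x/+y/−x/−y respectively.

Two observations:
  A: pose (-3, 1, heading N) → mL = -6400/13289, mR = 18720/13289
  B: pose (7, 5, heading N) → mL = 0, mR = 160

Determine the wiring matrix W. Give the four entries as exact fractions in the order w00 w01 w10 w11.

1 -1 1/2 1/2

obs A: pose=(-3,1,N) → sL=160/137, sR=160/97, mL=-6400/13289, mR=18720/13289
obs B: pose=(7,5,N) → sL=160, sR=160, mL=0, mR=160
sensor matrix S = [[160/137, 160/97], [160, 160]]; det S = -1024000/13289
solve [mL_A; mL_B] = S·[w00; w01] and [mR_A; mR_B] = S·[w10; w11]:
  w00 = 1, w01 = -1, w10 = 1/2, w11 = 1/2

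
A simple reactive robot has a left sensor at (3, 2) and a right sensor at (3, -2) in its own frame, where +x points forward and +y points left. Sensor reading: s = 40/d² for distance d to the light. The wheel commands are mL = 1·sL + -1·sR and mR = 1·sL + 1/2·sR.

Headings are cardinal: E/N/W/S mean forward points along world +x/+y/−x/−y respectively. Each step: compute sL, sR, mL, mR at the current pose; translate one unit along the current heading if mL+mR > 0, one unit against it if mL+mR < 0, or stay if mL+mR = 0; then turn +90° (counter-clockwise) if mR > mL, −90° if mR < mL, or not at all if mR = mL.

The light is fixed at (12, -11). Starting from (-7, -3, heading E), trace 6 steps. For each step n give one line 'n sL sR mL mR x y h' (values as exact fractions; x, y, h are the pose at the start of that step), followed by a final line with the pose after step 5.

0 10/89 10/73 -160/6497 1175/6497 -7 -3 E
1 40/521 40/377 -5760/196417 25500/196417 -6 -3 N
2 4/49 20/281 144/13769 1614/13769 -6 -2 W
3 8/65 40/477 1216/31005 5116/31005 -7 -2 S
4 10/89 10/73 -160/6497 1175/6497 -7 -3 E
5 40/521 40/377 -5760/196417 25500/196417 -6 -3 N
final -6 -2 W

n=0: pose=(-7,-3,E); sL=10/89, sR=10/73; mL=-160/6497, mR=1175/6497; mL+mR=1015/6497 → advance +1; mR−mL=15/73 → turn +1·90°
n=1: pose=(-6,-3,N); sL=40/521, sR=40/377; mL=-5760/196417, mR=25500/196417; mL+mR=19740/196417 → advance +1; mR−mL=60/377 → turn +1·90°
n=2: pose=(-6,-2,W); sL=4/49, sR=20/281; mL=144/13769, mR=1614/13769; mL+mR=1758/13769 → advance +1; mR−mL=30/281 → turn +1·90°
n=3: pose=(-7,-2,S); sL=8/65, sR=40/477; mL=1216/31005, mR=5116/31005; mL+mR=6332/31005 → advance +1; mR−mL=20/159 → turn +1·90°
n=4: pose=(-7,-3,E); sL=10/89, sR=10/73; mL=-160/6497, mR=1175/6497; mL+mR=1015/6497 → advance +1; mR−mL=15/73 → turn +1·90°
n=5: pose=(-6,-3,N); sL=40/521, sR=40/377; mL=-5760/196417, mR=25500/196417; mL+mR=19740/196417 → advance +1; mR−mL=60/377 → turn +1·90°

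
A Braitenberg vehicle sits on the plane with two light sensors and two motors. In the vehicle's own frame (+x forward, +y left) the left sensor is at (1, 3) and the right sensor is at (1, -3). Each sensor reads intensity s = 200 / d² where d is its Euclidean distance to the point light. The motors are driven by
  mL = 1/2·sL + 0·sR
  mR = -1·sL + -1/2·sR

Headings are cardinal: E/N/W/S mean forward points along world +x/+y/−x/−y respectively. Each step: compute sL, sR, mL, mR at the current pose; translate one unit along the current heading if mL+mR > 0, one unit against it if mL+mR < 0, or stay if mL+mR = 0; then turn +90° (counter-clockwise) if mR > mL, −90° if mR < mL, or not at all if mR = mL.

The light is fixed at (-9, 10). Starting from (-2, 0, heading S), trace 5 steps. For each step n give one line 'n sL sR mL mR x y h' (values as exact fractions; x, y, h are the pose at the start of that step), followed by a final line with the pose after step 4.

0 200/221 200/137 100/221 -49500/30277 -2 0 S
1 10/9 25/9 5/9 -5/2 -2 1 W
2 200/89 40/37 100/89 -9180/3293 -1 1 N
3 20/13 4/5 10/13 -126/65 -1 0 E
4 200/221 200/137 100/221 -49500/30277 -2 0 S
final -2 1 W

n=0: pose=(-2,0,S); sL=200/221, sR=200/137; mL=100/221, mR=-49500/30277; mL+mR=-35800/30277 → advance -1; mR−mL=-63200/30277 → turn -1·90°
n=1: pose=(-2,1,W); sL=10/9, sR=25/9; mL=5/9, mR=-5/2; mL+mR=-35/18 → advance -1; mR−mL=-55/18 → turn -1·90°
n=2: pose=(-1,1,N); sL=200/89, sR=40/37; mL=100/89, mR=-9180/3293; mL+mR=-5480/3293 → advance -1; mR−mL=-12880/3293 → turn -1·90°
n=3: pose=(-1,0,E); sL=20/13, sR=4/5; mL=10/13, mR=-126/65; mL+mR=-76/65 → advance -1; mR−mL=-176/65 → turn -1·90°
n=4: pose=(-2,0,S); sL=200/221, sR=200/137; mL=100/221, mR=-49500/30277; mL+mR=-35800/30277 → advance -1; mR−mL=-63200/30277 → turn -1·90°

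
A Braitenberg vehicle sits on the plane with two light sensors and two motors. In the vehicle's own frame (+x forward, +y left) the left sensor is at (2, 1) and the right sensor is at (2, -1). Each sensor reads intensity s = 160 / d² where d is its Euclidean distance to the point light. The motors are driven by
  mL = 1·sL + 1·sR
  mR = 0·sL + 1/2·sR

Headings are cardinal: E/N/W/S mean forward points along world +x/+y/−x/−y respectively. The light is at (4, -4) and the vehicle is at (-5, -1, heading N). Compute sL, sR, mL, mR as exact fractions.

32/25 160/89 6848/2225 80/89

left sensor world pos  = (-6, 1); dL² = 125
right sensor world pos = (-4, 1); dR² = 89
sL = 160/125 = 32/25
sR = 160/89 = 160/89
mL = 1·sL + 1·sR = 6848/2225
mR = 0·sL + 1/2·sR = 80/89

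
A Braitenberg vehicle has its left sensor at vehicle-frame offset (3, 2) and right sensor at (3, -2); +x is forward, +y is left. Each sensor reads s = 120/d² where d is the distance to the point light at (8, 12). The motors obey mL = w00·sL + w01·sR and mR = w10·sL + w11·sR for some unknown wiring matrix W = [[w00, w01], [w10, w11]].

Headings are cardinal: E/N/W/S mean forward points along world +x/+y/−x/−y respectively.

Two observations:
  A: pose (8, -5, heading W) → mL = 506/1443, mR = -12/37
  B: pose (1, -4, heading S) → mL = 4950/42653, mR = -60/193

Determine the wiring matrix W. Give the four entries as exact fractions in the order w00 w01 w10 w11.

obs A: pose=(8,-5,W) → sL=12/37, sR=20/39, mL=506/1443, mR=-12/37
obs B: pose=(1,-4,S) → sL=60/193, sR=60/221, mL=4950/42653, mR=-60/193
sensor matrix S = [[12/37, 20/39], [60/193, 60/221]]; det S = -112640/1578161
solve [mL_A; mL_B] = S·[w00; w01] and [mR_A; mR_B] = S·[w10; w11]:
  w00 = -1/2, w01 = 1, w10 = -1, w11 = 0

-1/2 1 -1 0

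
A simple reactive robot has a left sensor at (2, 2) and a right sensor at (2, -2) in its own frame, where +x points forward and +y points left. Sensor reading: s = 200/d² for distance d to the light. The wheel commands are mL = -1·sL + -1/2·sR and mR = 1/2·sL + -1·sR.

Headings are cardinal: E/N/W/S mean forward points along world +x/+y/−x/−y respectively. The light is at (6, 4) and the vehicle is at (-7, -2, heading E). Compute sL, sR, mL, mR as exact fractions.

left sensor world pos  = (-5, 0); dL² = 137
right sensor world pos = (-5, -4); dR² = 185
sL = 200/137 = 200/137
sR = 200/185 = 40/37
mL = -1·sL + -1/2·sR = -10140/5069
mR = 1/2·sL + -1·sR = -1780/5069

200/137 40/37 -10140/5069 -1780/5069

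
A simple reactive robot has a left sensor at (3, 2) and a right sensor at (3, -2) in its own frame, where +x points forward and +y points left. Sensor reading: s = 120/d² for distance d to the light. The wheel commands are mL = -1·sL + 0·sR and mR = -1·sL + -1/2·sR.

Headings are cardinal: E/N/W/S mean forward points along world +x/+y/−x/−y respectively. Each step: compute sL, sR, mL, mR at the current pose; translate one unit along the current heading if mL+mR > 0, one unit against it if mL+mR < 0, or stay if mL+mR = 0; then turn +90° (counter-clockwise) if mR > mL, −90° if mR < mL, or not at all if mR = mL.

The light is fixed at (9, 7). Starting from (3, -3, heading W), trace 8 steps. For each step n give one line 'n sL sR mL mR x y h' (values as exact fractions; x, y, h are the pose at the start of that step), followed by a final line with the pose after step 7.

n=0: pose=(3,-3,W); sL=8/15, sR=24/29; mL=-8/15, mR=-412/435; mL+mR=-644/435 → advance -1; mR−mL=-12/29 → turn -1·90°
n=1: pose=(4,-3,N); sL=60/49, sR=60/29; mL=-60/49, mR=-3210/1421; mL+mR=-4950/1421 → advance -1; mR−mL=-30/29 → turn -1·90°
n=2: pose=(4,-4,E); sL=24/17, sR=120/173; mL=-24/17, mR=-5172/2941; mL+mR=-9324/2941 → advance -1; mR−mL=-60/173 → turn -1·90°
n=3: pose=(3,-4,S); sL=30/53, sR=6/13; mL=-30/53, mR=-549/689; mL+mR=-939/689 → advance -1; mR−mL=-3/13 → turn -1·90°
n=4: pose=(3,-3,W); sL=8/15, sR=24/29; mL=-8/15, mR=-412/435; mL+mR=-644/435 → advance -1; mR−mL=-12/29 → turn -1·90°
n=5: pose=(4,-3,N); sL=60/49, sR=60/29; mL=-60/49, mR=-3210/1421; mL+mR=-4950/1421 → advance -1; mR−mL=-30/29 → turn -1·90°
n=6: pose=(4,-4,E); sL=24/17, sR=120/173; mL=-24/17, mR=-5172/2941; mL+mR=-9324/2941 → advance -1; mR−mL=-60/173 → turn -1·90°
n=7: pose=(3,-4,S); sL=30/53, sR=6/13; mL=-30/53, mR=-549/689; mL+mR=-939/689 → advance -1; mR−mL=-3/13 → turn -1·90°

0 8/15 24/29 -8/15 -412/435 3 -3 W
1 60/49 60/29 -60/49 -3210/1421 4 -3 N
2 24/17 120/173 -24/17 -5172/2941 4 -4 E
3 30/53 6/13 -30/53 -549/689 3 -4 S
4 8/15 24/29 -8/15 -412/435 3 -3 W
5 60/49 60/29 -60/49 -3210/1421 4 -3 N
6 24/17 120/173 -24/17 -5172/2941 4 -4 E
7 30/53 6/13 -30/53 -549/689 3 -4 S
final 3 -3 W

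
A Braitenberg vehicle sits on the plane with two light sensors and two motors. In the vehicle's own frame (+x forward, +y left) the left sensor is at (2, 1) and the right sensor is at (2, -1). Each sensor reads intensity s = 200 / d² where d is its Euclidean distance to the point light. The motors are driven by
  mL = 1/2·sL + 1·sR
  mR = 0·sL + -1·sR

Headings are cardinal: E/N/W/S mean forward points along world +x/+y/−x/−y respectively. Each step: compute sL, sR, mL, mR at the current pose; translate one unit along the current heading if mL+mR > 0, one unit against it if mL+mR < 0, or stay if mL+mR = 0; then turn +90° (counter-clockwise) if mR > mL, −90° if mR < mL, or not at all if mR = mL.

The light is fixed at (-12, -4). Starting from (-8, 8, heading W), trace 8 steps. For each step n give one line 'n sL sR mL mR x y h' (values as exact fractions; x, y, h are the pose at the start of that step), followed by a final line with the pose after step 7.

n=0: pose=(-8,8,W); sL=8/5, sR=200/173; mL=1692/865, mR=-200/173; mL+mR=4/5 → advance +1; mR−mL=-2692/865 → turn -1·90°
n=1: pose=(-9,8,N); sL=1, sR=50/53; mL=153/106, mR=-50/53; mL+mR=1/2 → advance +1; mR−mL=-253/106 → turn -1·90°
n=2: pose=(-9,9,E); sL=200/221, sR=200/169; mL=4700/2873, mR=-200/169; mL+mR=100/221 → advance +1; mR−mL=-8100/2873 → turn -1·90°
n=3: pose=(-8,9,S); sL=100/73, sR=20/13; mL=2110/949, mR=-20/13; mL+mR=50/73 → advance +1; mR−mL=-3570/949 → turn -1·90°
n=4: pose=(-8,8,W); sL=8/5, sR=200/173; mL=1692/865, mR=-200/173; mL+mR=4/5 → advance +1; mR−mL=-2692/865 → turn -1·90°
n=5: pose=(-9,8,N); sL=1, sR=50/53; mL=153/106, mR=-50/53; mL+mR=1/2 → advance +1; mR−mL=-253/106 → turn -1·90°
n=6: pose=(-9,9,E); sL=200/221, sR=200/169; mL=4700/2873, mR=-200/169; mL+mR=100/221 → advance +1; mR−mL=-8100/2873 → turn -1·90°
n=7: pose=(-8,9,S); sL=100/73, sR=20/13; mL=2110/949, mR=-20/13; mL+mR=50/73 → advance +1; mR−mL=-3570/949 → turn -1·90°

0 8/5 200/173 1692/865 -200/173 -8 8 W
1 1 50/53 153/106 -50/53 -9 8 N
2 200/221 200/169 4700/2873 -200/169 -9 9 E
3 100/73 20/13 2110/949 -20/13 -8 9 S
4 8/5 200/173 1692/865 -200/173 -8 8 W
5 1 50/53 153/106 -50/53 -9 8 N
6 200/221 200/169 4700/2873 -200/169 -9 9 E
7 100/73 20/13 2110/949 -20/13 -8 9 S
final -8 8 W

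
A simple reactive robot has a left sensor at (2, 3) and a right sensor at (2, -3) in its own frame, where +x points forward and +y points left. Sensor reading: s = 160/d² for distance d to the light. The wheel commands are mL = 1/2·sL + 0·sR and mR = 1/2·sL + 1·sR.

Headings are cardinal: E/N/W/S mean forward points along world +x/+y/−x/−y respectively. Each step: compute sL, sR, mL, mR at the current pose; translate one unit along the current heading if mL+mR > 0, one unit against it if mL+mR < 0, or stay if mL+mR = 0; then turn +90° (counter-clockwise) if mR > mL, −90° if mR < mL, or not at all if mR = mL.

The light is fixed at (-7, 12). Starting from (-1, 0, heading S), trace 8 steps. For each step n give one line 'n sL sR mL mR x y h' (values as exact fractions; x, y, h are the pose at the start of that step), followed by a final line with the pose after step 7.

0 160/277 32/41 80/277 12144/11357 -1 0 S
1 40/41 1/2 20/41 81/82 -1 -1 E
2 160/137 160/221 80/137 39600/30277 0 -1 N
3 16/25 80/53 8/25 2424/1325 0 0 W
4 160/277 32/41 80/277 12144/11357 -1 0 S
5 40/41 1/2 20/41 81/82 -1 -1 E
6 160/137 160/221 80/137 39600/30277 0 -1 N
7 16/25 80/53 8/25 2424/1325 0 0 W
final -1 0 S

n=0: pose=(-1,0,S); sL=160/277, sR=32/41; mL=80/277, mR=12144/11357; mL+mR=15424/11357 → advance +1; mR−mL=32/41 → turn +1·90°
n=1: pose=(-1,-1,E); sL=40/41, sR=1/2; mL=20/41, mR=81/82; mL+mR=121/82 → advance +1; mR−mL=1/2 → turn +1·90°
n=2: pose=(0,-1,N); sL=160/137, sR=160/221; mL=80/137, mR=39600/30277; mL+mR=57280/30277 → advance +1; mR−mL=160/221 → turn +1·90°
n=3: pose=(0,0,W); sL=16/25, sR=80/53; mL=8/25, mR=2424/1325; mL+mR=2848/1325 → advance +1; mR−mL=80/53 → turn +1·90°
n=4: pose=(-1,0,S); sL=160/277, sR=32/41; mL=80/277, mR=12144/11357; mL+mR=15424/11357 → advance +1; mR−mL=32/41 → turn +1·90°
n=5: pose=(-1,-1,E); sL=40/41, sR=1/2; mL=20/41, mR=81/82; mL+mR=121/82 → advance +1; mR−mL=1/2 → turn +1·90°
n=6: pose=(0,-1,N); sL=160/137, sR=160/221; mL=80/137, mR=39600/30277; mL+mR=57280/30277 → advance +1; mR−mL=160/221 → turn +1·90°
n=7: pose=(0,0,W); sL=16/25, sR=80/53; mL=8/25, mR=2424/1325; mL+mR=2848/1325 → advance +1; mR−mL=80/53 → turn +1·90°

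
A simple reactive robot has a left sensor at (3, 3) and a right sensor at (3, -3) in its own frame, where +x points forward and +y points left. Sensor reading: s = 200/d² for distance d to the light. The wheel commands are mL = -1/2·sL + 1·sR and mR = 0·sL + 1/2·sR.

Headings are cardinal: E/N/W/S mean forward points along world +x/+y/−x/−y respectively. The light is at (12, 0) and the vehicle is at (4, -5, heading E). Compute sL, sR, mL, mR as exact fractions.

left sensor world pos  = (7, -2); dL² = 29
right sensor world pos = (7, -8); dR² = 89
sL = 200/29 = 200/29
sR = 200/89 = 200/89
mL = -1/2·sL + 1·sR = -3100/2581
mR = 0·sL + 1/2·sR = 100/89

200/29 200/89 -3100/2581 100/89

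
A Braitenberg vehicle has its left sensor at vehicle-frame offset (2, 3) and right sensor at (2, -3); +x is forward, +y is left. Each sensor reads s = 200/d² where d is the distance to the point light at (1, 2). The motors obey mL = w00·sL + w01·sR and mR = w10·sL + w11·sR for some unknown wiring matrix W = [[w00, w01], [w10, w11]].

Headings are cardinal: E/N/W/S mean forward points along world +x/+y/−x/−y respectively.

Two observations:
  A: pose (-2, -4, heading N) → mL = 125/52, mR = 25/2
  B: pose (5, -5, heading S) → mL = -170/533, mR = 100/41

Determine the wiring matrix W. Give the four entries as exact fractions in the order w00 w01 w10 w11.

-1 1/2 0 1

obs A: pose=(-2,-4,N) → sL=50/13, sR=25/2, mL=125/52, mR=25/2
obs B: pose=(5,-5,S) → sL=20/13, sR=100/41, mL=-170/533, mR=100/41
sensor matrix S = [[50/13, 25/2], [20/13, 100/41]]; det S = -5250/533
solve [mL_A; mL_B] = S·[w00; w01] and [mR_A; mR_B] = S·[w10; w11]:
  w00 = -1, w01 = 1/2, w10 = 0, w11 = 1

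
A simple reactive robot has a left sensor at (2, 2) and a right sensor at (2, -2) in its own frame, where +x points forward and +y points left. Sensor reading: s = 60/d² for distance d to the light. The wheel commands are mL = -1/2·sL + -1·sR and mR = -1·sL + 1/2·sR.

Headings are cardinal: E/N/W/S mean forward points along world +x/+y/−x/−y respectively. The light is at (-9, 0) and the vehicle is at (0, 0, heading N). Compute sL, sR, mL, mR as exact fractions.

left sensor world pos  = (-2, 2); dL² = 53
right sensor world pos = (2, 2); dR² = 125
sL = 60/53 = 60/53
sR = 60/125 = 12/25
mL = -1/2·sL + -1·sR = -1386/1325
mR = -1·sL + 1/2·sR = -1182/1325

60/53 12/25 -1386/1325 -1182/1325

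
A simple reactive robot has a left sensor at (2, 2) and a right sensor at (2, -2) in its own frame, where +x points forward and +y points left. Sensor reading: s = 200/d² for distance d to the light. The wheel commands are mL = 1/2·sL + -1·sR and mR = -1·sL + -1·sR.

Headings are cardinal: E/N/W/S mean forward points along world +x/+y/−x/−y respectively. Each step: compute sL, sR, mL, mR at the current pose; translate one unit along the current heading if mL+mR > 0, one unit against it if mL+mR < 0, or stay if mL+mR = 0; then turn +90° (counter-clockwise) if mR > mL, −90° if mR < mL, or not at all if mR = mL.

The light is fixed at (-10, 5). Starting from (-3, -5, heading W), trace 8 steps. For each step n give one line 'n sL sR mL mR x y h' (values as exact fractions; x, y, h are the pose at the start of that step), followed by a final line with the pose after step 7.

0 200/169 200/89 -24900/15041 -51600/15041 -3 -5 W
1 2 50/41 -9/41 -132/41 -2 -5 N
2 200/181 200/269 -9300/48689 -90000/48689 -2 -6 E
3 4/5 100/97 -306/485 -888/485 -3 -6 S
4 200/169 200/89 -24900/15041 -51600/15041 -3 -5 W
5 2 50/41 -9/41 -132/41 -2 -5 N
6 200/181 200/269 -9300/48689 -90000/48689 -2 -6 E
7 4/5 100/97 -306/485 -888/485 -3 -6 S
final -3 -5 W

n=0: pose=(-3,-5,W); sL=200/169, sR=200/89; mL=-24900/15041, mR=-51600/15041; mL+mR=-76500/15041 → advance -1; mR−mL=-300/169 → turn -1·90°
n=1: pose=(-2,-5,N); sL=2, sR=50/41; mL=-9/41, mR=-132/41; mL+mR=-141/41 → advance -1; mR−mL=-3 → turn -1·90°
n=2: pose=(-2,-6,E); sL=200/181, sR=200/269; mL=-9300/48689, mR=-90000/48689; mL+mR=-99300/48689 → advance -1; mR−mL=-300/181 → turn -1·90°
n=3: pose=(-3,-6,S); sL=4/5, sR=100/97; mL=-306/485, mR=-888/485; mL+mR=-1194/485 → advance -1; mR−mL=-6/5 → turn -1·90°
n=4: pose=(-3,-5,W); sL=200/169, sR=200/89; mL=-24900/15041, mR=-51600/15041; mL+mR=-76500/15041 → advance -1; mR−mL=-300/169 → turn -1·90°
n=5: pose=(-2,-5,N); sL=2, sR=50/41; mL=-9/41, mR=-132/41; mL+mR=-141/41 → advance -1; mR−mL=-3 → turn -1·90°
n=6: pose=(-2,-6,E); sL=200/181, sR=200/269; mL=-9300/48689, mR=-90000/48689; mL+mR=-99300/48689 → advance -1; mR−mL=-300/181 → turn -1·90°
n=7: pose=(-3,-6,S); sL=4/5, sR=100/97; mL=-306/485, mR=-888/485; mL+mR=-1194/485 → advance -1; mR−mL=-6/5 → turn -1·90°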